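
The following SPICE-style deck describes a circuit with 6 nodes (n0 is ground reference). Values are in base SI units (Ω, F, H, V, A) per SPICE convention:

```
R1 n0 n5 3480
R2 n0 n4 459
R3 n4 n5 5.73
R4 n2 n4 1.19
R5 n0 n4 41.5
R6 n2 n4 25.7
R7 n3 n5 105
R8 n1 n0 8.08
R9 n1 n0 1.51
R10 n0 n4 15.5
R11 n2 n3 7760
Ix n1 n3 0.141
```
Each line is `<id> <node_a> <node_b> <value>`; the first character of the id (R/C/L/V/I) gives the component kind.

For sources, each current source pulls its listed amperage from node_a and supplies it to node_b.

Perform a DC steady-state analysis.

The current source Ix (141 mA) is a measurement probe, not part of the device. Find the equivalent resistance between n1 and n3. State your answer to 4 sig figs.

R_eq = 121.4 Ω

Element admittances at DC:
  Y(R1) = 0.0002874 S between n0,n5
  Y(R2) = 0.002179 S between n0,n4
  Y(R3) = 0.1745 S between n4,n5
  Y(R4) = 0.8403 S between n2,n4
  Y(R5) = 0.02410 S between n0,n4
  Y(R6) = 0.03891 S between n2,n4
  Y(R7) = 0.009524 S between n3,n5
  Y(R8) = 0.1238 S between n1,n0
  Y(R9) = 0.6623 S between n1,n0
  Y(R10) = 0.06452 S between n0,n4
  Y(R11) = 0.0001289 S between n2,n3
  Ix: injects 0.141 A into n3 (from n1)
Assemble and solve the 5×5 MNA system:
  V(n1)=-0.1794  V(n2)=1.548  V(n3)=16.94  V(n4)=1.546  V(n5)=2.338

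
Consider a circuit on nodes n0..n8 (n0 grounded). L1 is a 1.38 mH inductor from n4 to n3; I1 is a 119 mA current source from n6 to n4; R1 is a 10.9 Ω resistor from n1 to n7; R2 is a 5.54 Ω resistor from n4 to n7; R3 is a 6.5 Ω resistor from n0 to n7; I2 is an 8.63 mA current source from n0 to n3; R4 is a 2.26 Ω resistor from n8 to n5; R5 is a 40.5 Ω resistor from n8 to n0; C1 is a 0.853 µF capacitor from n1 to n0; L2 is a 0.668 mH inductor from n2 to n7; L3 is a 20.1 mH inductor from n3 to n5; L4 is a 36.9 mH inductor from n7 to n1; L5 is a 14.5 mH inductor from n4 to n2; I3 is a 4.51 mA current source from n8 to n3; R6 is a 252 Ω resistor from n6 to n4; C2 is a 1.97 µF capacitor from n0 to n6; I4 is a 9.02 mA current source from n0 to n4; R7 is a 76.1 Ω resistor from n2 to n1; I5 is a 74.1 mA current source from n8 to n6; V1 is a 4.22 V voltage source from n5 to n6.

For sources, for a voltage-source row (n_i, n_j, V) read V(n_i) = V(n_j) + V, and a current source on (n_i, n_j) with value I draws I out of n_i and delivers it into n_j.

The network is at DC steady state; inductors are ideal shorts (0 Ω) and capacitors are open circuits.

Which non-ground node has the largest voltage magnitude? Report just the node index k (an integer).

6

Apply KCL at each of the 8 non-ground nodes and solve the resulting linear system.
Node n1: branches {R1, C1, L4, R7} → V_1 = 0.1230
Node n2: branches {L2, L5, R7} → V_2 = 0.1230
Node n3: branches {L1, I2, L3, I3} → V_3 = 0.1230
Node n4: branches {L1, I1, R2, L5, R6, I4} → V_4 = 0.1230
Node n5: branches {R4, L3, V1} → V_5 = 0.1230
Node n6: branches {I1, R6, C2, I5, V1} → V_6 = -4.097
Node n7: branches {R1, R2, R3, L2, L4} → V_7 = 0.1230
Node n8: branches {R4, R5, I3, I5} → V_8 = -0.05174
Source currents: i(L1)=0.09235, i(L2)=0.01893, i(L3)=0.1055, i(L4)=0.000, i(L5)=0.01893, i(V1)=0.02815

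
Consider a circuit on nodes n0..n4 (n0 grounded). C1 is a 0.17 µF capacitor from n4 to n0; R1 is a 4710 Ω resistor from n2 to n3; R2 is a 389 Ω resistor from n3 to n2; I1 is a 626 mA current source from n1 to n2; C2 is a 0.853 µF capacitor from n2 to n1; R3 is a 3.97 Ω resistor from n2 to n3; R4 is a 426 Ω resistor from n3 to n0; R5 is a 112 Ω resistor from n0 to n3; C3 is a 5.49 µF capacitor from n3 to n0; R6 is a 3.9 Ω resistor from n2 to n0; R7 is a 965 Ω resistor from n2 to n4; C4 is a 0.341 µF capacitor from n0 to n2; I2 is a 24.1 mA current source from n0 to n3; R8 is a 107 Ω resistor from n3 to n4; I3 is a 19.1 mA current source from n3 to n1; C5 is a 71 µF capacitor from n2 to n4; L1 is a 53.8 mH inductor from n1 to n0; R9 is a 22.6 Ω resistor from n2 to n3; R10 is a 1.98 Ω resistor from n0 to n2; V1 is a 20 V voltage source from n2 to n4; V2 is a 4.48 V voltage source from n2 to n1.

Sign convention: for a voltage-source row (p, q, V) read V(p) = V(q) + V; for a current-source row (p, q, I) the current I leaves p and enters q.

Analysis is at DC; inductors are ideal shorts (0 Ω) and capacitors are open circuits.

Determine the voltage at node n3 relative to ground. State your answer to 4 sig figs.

Apply KCL at each of the 4 non-ground nodes and solve the resulting linear system.
Node n1: branches {I1, C2, I3, L1, V2} → V_1 = 0.000
Node n2: branches {R1, R2, I1, C2, R3, R6, R7, C4, C5, R9, R10, V1, V2} → V_2 = 4.480
Node n3: branches {R1, R2, R3, R4, R5, C3, I2, R8, I3, R9} → V_3 = 3.753
Node n4: branches {C1, R7, R8, C5, V1} → V_4 = -15.52
Source currents: i(L1)=-3.430, i(V1)=-0.2008, i(V2)=-2.823

3.753 V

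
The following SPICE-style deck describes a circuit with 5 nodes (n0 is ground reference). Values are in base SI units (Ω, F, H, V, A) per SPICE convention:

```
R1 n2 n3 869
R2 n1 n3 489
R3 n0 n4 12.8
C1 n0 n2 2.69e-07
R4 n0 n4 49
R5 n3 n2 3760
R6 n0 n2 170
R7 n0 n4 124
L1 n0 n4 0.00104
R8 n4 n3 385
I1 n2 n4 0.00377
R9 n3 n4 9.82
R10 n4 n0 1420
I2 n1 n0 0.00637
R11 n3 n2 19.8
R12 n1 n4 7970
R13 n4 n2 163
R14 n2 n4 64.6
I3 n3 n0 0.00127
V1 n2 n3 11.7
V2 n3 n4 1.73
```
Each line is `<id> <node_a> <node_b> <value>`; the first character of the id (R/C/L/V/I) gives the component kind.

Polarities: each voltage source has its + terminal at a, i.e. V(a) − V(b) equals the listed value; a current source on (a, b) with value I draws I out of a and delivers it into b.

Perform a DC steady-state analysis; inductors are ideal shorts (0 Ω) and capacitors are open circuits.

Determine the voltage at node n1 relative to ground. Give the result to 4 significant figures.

Element admittances at DC:
  Y(R1) = 0.001151 S between n2,n3
  Y(R2) = 0.002045 S between n1,n3
  Y(R3) = 0.07812 S between n0,n4
  Y(C1) = 0.000 S between n0,n2
  Y(R4) = 0.02041 S between n0,n4
  Y(R5) = 0.0002660 S between n3,n2
  Y(R6) = 0.005882 S between n0,n2
  Y(R7) = 0.008065 S between n0,n4
  L1: short n0↔n4 (DC inductor)
  Y(R8) = 0.002597 S between n4,n3
  I1: injects 0.00377 A into n4 (from n2)
  Y(R9) = 0.1018 S between n3,n4
  Y(R10) = 0.0007042 S between n4,n0
  I2: injects 0.00637 A into n0 (from n1)
  Y(R11) = 0.05051 S between n3,n2
  Y(R12) = 0.0001255 S between n1,n4
  Y(R13) = 0.006135 S between n4,n2
  Y(R14) = 0.01548 S between n2,n4
  I3: injects 0.00127 A into n0 (from n3)
  V1: constraint V(n2)−V(n3) = 11.7
  V2: constraint V(n3)−V(n4) = 1.73
Assemble and solve the 7×7 MNA system:
  V(n1)=-1.305  V(n2)=13.43  V(n3)=1.730  V(n4)=0.000
  i(L1)=0.08664  i(V1)=-0.9805  i(V2)=-0.5612

-1.305 V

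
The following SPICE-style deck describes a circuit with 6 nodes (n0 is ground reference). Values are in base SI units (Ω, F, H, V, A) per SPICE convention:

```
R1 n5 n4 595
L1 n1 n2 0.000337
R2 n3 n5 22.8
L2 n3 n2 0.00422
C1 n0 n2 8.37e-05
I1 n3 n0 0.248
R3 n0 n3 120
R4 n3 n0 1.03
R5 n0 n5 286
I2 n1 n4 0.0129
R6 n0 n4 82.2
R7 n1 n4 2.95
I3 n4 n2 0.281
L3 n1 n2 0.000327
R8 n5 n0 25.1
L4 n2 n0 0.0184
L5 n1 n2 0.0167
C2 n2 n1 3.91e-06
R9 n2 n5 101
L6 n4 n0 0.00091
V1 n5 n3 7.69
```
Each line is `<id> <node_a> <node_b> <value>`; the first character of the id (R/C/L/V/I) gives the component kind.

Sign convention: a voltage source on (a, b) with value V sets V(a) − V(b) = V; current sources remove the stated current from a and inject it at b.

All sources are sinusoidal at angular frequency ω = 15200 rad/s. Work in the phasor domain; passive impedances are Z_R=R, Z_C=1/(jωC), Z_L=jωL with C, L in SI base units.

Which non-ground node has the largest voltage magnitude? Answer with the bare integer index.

5

Element admittances at ω=15200 rad/s:
  Y(R1) = 0.001681+0.000j S between n5,n4
  Y(L1) = 0.000-0.1952j S between n1,n2
  Y(R2) = 0.04386+0.000j S between n3,n5
  Y(L2) = 0.000-0.01559j S between n3,n2
  Y(C1) = 0.000+1.272j S between n0,n2
  I1: injects 0.248 A into n0 (from n3)
  Y(R3) = 0.008333+0.000j S between n0,n3
  Y(R4) = 0.9709+0.000j S between n3,n0
  Y(R5) = 0.003497+0.000j S between n0,n5
  I2: injects 0.0129 A into n4 (from n1)
  Y(R6) = 0.01217+0.000j S between n0,n4
  Y(R7) = 0.3390+0.000j S between n1,n4
  I3: injects 0.281 A into n2 (from n4)
  Y(L3) = 0.000-0.2012j S between n1,n2
  Y(R8) = 0.03984+0.000j S between n5,n0
  Y(L4) = 0.000-0.003576j S between n2,n0
  Y(L5) = 0.000-0.003939j S between n1,n2
  Y(C2) = 0.000+0.05943j S between n2,n1
  Y(R9) = 0.009901+0.000j S between n2,n5
  Y(L6) = 0.000-0.07230j S between n4,n0
  V1: constraint V(n5)−V(n3) = 7.69
Assemble and solve the 6×6 MNA system:
  V(n1)=0.06322-0.7173j  V(n2)=-0.01138-0.1163j  V(n3)=-0.6507-0.01204j  V(n4)=-0.5032-0.7924j  V(n5)=7.039-0.01204j
  i(V1)=-0.7248-0.001822j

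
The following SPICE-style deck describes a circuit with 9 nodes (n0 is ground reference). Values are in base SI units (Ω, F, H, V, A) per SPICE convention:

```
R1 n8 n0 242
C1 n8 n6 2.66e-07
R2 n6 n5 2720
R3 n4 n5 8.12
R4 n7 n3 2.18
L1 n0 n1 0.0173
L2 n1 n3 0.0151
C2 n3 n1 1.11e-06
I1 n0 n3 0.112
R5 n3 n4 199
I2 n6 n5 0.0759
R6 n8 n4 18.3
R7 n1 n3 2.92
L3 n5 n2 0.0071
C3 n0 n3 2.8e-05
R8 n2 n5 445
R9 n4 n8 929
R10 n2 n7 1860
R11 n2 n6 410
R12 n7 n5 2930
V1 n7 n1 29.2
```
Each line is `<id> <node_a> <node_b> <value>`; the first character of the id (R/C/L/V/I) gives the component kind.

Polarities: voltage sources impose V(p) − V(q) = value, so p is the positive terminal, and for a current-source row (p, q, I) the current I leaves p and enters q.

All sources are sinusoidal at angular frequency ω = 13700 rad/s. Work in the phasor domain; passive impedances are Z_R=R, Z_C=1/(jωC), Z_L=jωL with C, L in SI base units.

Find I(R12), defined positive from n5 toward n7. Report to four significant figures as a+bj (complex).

Apply KCL at each of the 8 non-ground nodes and solve the resulting linear system.
Node n1: branches {L1, L2, C2, R7, V1} → V_1 = -16.91-0.1599j
Node n2: branches {L3, R8, R10, R11} → V_2 = -1.330-0.1583j
Node n3: branches {R4, L2, C2, I1, R5, R7, C3} → V_3 = -0.1803-0.2877j
Node n4: branches {R3, R5, R6, R9} → V_4 = 1.514+0.1095j
Node n5: branches {R2, R3, I2, L3, R8, R12} → V_5 = 2.014+0.4155j
Node n6: branches {C1, R2, I2, R11} → V_6 = -9.832+13.41j
Node n7: branches {R4, R10, R12, V1} → V_7 = 12.29-0.1599j
Node n8: branches {R1, C1, R6, R9} → V_8 = 0.5606-0.5308j
Source currents: i(V1)=-5.731-0.05842j

-0.003507+0.0001964j A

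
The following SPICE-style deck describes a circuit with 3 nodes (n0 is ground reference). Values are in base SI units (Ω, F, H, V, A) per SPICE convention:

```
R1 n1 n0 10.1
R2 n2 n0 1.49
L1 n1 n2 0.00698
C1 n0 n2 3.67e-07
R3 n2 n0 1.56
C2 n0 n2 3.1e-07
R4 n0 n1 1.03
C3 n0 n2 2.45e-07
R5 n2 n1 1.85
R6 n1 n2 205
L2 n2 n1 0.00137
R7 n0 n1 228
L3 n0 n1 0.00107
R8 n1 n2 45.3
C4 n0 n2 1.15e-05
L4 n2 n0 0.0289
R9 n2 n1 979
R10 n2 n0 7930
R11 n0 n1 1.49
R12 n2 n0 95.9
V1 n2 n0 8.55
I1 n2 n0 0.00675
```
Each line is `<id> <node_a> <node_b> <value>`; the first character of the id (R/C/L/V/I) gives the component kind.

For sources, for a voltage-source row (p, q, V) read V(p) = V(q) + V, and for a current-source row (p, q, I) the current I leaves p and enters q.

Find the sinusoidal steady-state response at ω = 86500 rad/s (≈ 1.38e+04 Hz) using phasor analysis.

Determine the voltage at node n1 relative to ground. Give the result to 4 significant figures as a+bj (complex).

2.101-0.01833j V

Element admittances at ω=86500 rad/s:
  Y(R1) = 0.09901+0.000j S between n1,n0
  Y(R2) = 0.6711+0.000j S between n2,n0
  Y(L1) = 0.000-0.001656j S between n1,n2
  Y(C1) = 0.000+0.03175j S between n0,n2
  Y(R3) = 0.6410+0.000j S between n2,n0
  Y(C2) = 0.000+0.02681j S between n0,n2
  Y(R4) = 0.9709+0.000j S between n0,n1
  Y(C3) = 0.000+0.02119j S between n0,n2
  Y(R5) = 0.5405+0.000j S between n2,n1
  Y(R6) = 0.004878+0.000j S between n1,n2
  Y(L2) = 0.000-0.008438j S between n2,n1
  Y(R7) = 0.004386+0.000j S between n0,n1
  Y(L3) = 0.000-0.01080j S between n0,n1
  Y(R8) = 0.02208+0.000j S between n1,n2
  Y(C4) = 0.000+0.9948j S between n0,n2
  Y(L4) = 0.000-0.0004000j S between n2,n0
  Y(R9) = 0.001021+0.000j S between n2,n1
  Y(R10) = 0.0001261+0.000j S between n2,n0
  Y(R11) = 0.6711+0.000j S between n0,n1
  Y(R12) = 0.01043+0.000j S between n2,n0
  V1: constraint V(n2)−V(n0) = 8.55
  I1: injects 0.00675 A into n0 (from n2)
Assemble and solve the 3×3 MNA system:
  V(n1)=2.101-0.01833j  V(n2)=8.550+0.000j
  i(V1)=-14.98-9.129j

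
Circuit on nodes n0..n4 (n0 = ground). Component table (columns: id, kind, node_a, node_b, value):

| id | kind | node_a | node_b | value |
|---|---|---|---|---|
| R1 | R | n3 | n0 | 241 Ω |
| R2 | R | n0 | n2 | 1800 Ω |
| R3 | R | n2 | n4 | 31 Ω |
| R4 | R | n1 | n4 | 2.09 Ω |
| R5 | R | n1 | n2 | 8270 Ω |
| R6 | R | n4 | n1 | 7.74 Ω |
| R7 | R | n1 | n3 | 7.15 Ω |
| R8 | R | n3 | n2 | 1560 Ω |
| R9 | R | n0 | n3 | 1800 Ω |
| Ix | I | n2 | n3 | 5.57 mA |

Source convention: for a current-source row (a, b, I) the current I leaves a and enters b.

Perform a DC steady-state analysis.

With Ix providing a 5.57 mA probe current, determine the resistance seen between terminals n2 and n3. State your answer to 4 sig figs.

Apply KCL at each of the 4 non-ground nodes and solve the resulting linear system.
Node n1: branches {R4, R5, R6, R7} → V_1 = -0.01578
Node n2: branches {R2, R3, R5, R8, Ix} → V_2 = -0.1891
Node n3: branches {R1, R7, R8, R9, Ix} → V_3 = 0.02233
Node n4: branches {R3, R4, R6} → V_4 = -0.02452

R_eq = 37.95 Ω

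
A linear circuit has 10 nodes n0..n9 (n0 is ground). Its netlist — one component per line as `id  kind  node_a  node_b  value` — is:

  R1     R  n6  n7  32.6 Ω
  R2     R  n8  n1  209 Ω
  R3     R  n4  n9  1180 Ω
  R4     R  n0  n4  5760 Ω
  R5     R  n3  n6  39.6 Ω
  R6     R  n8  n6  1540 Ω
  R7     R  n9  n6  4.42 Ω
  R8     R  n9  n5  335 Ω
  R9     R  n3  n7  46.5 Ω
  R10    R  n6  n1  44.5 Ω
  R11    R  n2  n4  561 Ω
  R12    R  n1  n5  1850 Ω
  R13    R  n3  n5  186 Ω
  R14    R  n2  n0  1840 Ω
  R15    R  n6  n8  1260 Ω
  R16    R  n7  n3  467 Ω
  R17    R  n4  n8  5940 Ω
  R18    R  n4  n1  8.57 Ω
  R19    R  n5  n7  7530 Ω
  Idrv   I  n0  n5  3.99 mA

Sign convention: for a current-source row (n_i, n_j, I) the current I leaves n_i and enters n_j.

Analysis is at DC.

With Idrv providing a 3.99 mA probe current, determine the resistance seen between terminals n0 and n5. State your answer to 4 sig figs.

R_eq = 1858. Ω

Element admittances at DC:
  Y(R1) = 0.03067 S between n6,n7
  Y(R2) = 0.004785 S between n8,n1
  Y(R3) = 0.0008475 S between n4,n9
  Y(R4) = 0.0001736 S between n0,n4
  Y(R5) = 0.02525 S between n3,n6
  Y(R6) = 0.0006494 S between n8,n6
  Y(R7) = 0.2262 S between n9,n6
  Y(R8) = 0.002985 S between n9,n5
  Y(R9) = 0.02151 S between n3,n7
  Y(R10) = 0.02247 S between n6,n1
  Y(R11) = 0.001783 S between n2,n4
  Y(R12) = 0.0005405 S between n1,n5
  Y(R13) = 0.005376 S between n3,n5
  Y(R14) = 0.0005435 S between n2,n0
  Y(R15) = 0.0007937 S between n6,n8
  Y(R16) = 0.002141 S between n7,n3
  Y(R17) = 0.0001684 S between n4,n8
  Y(R18) = 0.1167 S between n4,n1
  Y(R19) = 0.0001328 S between n5,n7
  Idrv: injects 0.00399 A into n5 (from n0)
Assemble and solve the 9×9 MNA system:
  V(n1)=6.794  V(n2)=5.182  V(n3)=7.000  V(n4)=6.762  V(n5)=7.412  V(n6)=6.943  V(n7)=6.969  V(n8)=6.827  V(n9)=6.948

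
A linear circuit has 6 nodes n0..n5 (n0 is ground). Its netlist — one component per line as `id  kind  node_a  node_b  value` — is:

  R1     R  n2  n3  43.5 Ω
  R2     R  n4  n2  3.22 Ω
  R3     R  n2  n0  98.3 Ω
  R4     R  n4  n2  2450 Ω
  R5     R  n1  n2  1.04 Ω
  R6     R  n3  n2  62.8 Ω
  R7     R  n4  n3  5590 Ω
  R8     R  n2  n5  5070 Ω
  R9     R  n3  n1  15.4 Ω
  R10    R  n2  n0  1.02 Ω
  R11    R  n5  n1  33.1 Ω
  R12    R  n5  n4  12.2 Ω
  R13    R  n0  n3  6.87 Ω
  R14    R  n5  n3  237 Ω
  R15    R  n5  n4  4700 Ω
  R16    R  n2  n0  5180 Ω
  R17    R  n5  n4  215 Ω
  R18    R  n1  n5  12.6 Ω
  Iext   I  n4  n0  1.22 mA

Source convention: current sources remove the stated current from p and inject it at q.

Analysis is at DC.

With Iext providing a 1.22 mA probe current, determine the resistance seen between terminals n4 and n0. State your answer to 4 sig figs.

Apply KCL at each of the 5 non-ground nodes and solve the resulting linear system.
Node n1: branches {R5, R9, R11, R18} → V_1 = -0.001263
Node n2: branches {R1, R2, R3, R4, R5, R6, R8, R10, R16} → V_2 = -0.001151
Node n3: branches {R1, R6, R7, R9, R13, R14} → V_3 = -0.0005471
Node n4: branches {R2, R4, R7, R12, R15, R17, Iext} → V_4 = -0.004547
Node n5: branches {R8, R11, R12, R14, R15, R17, R18} → V_5 = -0.002668

R_eq = 3.727 Ω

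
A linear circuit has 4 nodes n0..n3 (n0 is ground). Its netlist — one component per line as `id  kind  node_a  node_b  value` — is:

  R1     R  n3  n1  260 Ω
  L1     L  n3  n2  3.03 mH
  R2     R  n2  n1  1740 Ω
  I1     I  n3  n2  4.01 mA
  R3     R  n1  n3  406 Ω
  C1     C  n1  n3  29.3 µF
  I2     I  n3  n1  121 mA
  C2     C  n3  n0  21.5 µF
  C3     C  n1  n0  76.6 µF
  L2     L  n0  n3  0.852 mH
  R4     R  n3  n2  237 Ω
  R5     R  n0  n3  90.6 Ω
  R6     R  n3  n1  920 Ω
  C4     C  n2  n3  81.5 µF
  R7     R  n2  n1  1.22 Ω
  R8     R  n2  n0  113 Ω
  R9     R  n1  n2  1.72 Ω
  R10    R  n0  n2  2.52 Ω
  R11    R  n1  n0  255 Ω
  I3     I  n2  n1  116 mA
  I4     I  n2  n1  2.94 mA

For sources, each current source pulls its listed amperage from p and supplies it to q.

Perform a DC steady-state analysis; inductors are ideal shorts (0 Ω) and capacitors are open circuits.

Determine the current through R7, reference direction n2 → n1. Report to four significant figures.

-0.1392 A

Element admittances at DC:
  Y(R1) = 0.003846 S between n3,n1
  L1: short n3↔n2 (DC inductor)
  Y(R2) = 0.0005747 S between n2,n1
  I1: injects 0.00401 A into n2 (from n3)
  Y(R3) = 0.002463 S between n1,n3
  Y(C1) = 0.000 S between n1,n3
  I2: injects 0.121 A into n1 (from n3)
  Y(C2) = 0.000 S between n3,n0
  Y(C3) = 0.000 S between n1,n0
  L2: short n0↔n3 (DC inductor)
  Y(R4) = 0.004219 S between n3,n2
  Y(R5) = 0.01104 S between n0,n3
  Y(R6) = 0.001087 S between n3,n1
  Y(C4) = 0.000 S between n2,n3
  Y(R7) = 0.8197 S between n2,n1
  Y(R8) = 0.008850 S between n2,n0
  Y(R9) = 0.5814 S between n1,n2
  Y(R10) = 0.3968 S between n0,n2
  Y(R11) = 0.003922 S between n1,n0
  I3: injects 0.116 A into n1 (from n2)
  I4: injects 0.00294 A into n1 (from n2)
Assemble and solve the 5×5 MNA system:
  V(n1)=0.1698  V(n2)=0.000  V(n3)=0.000
  i(L1)=-0.1231  i(L2)=0.0006659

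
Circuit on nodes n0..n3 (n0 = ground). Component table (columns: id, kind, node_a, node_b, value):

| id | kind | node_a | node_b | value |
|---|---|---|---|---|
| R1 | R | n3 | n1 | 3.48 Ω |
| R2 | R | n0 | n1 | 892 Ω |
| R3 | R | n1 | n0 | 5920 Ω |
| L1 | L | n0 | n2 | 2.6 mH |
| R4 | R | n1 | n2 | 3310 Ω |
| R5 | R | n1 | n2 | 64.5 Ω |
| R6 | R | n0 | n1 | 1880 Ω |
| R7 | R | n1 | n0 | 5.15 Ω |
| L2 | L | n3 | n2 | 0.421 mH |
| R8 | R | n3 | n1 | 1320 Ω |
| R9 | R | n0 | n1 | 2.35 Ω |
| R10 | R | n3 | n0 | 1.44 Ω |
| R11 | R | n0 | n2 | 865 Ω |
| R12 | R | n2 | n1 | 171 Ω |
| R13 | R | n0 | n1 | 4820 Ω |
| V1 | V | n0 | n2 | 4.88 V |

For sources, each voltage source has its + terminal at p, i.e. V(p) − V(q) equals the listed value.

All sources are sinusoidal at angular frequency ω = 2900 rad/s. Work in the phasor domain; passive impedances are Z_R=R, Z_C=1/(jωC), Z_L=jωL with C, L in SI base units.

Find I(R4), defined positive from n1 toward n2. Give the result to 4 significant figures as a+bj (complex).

0.001230+0.0002254j A

Apply KCL at each of the 3 non-ground nodes and solve the resulting linear system.
Node n1: branches {R1, R2, R3, R4, R5, R6, R7, R8, R9, R12, R13} → V_1 = -0.8088+0.7462j
Node n2: branches {L1, R4, R5, L2, R11, R12, V1} → V_2 = -4.880+0.000j
Node n3: branches {R1, L2, R8, R10} → V_3 = -2.248+2.413j
Source currents: i(V1)=-2.070+2.787j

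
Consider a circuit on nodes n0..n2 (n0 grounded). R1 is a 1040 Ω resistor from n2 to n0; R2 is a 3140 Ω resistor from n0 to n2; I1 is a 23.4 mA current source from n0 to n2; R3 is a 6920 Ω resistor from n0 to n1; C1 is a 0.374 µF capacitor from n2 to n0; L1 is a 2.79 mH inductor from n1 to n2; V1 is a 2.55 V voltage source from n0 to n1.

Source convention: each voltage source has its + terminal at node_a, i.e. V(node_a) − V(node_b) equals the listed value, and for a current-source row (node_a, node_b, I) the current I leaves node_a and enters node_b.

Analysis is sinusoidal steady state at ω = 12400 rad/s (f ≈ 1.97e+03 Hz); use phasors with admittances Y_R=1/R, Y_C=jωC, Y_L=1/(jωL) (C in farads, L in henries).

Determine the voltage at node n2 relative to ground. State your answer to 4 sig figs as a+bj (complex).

Apply KCL at each of the 2 non-ground nodes and solve the resulting linear system.
Node n1: branches {R3, L1, V1} → V_1 = -2.550+0.000j
Node n2: branches {R1, R2, I1, C1, L1} → V_2 = -2.978+1.121j
Source currents: i(V1)=-0.03278-0.01238j

-2.978+1.121j V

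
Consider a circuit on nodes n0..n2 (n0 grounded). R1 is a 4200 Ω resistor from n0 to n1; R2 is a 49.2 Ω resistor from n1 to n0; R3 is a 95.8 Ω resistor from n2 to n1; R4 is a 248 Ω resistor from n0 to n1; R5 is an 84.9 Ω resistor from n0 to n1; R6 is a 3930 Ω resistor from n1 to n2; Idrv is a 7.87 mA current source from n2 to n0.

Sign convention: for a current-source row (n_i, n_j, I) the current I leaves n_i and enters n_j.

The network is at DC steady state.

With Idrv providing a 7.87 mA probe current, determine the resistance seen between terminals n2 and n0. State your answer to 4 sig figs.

R_eq = 121.0 Ω

Apply KCL at each of the 2 non-ground nodes and solve the resulting linear system.
Node n1: branches {R1, R2, R3, R4, R5, R6} → V_1 = -0.2164
Node n2: branches {R3, R6, Idrv} → V_2 = -0.9524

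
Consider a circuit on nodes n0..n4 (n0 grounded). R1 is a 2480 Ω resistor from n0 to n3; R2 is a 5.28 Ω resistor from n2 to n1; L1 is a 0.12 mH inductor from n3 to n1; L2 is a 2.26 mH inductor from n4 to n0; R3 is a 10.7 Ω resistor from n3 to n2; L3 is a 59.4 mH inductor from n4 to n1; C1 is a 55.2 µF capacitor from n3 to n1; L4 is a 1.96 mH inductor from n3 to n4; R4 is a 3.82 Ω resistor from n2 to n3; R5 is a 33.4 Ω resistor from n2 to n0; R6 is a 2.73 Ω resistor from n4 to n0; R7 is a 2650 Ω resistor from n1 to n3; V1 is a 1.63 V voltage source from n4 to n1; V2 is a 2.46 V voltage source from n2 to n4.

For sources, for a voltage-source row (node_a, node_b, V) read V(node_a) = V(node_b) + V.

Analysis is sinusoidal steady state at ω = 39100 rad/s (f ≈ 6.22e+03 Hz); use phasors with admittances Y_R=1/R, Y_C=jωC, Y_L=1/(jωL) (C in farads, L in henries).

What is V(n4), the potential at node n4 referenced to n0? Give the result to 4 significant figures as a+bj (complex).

-0.1840-0.004509j V

Apply KCL at each of the 4 non-ground nodes and solve the resulting linear system.
Node n1: branches {R2, L1, L3, C1, R7, V1} → V_1 = -1.814-0.004509j
Node n2: branches {R2, R3, R4, R5, V2} → V_2 = 2.276-0.004509j
Node n3: branches {R1, L1, R3, C1, L4, R4, R7} → V_3 = -1.691-0.7341j
Node n4: branches {L2, L3, L4, R6, V1, V2} → V_4 = -0.1840-0.004509j
Source currents: i(V1)=-2.194-0.2391j, i(V2)=-2.252-0.2591j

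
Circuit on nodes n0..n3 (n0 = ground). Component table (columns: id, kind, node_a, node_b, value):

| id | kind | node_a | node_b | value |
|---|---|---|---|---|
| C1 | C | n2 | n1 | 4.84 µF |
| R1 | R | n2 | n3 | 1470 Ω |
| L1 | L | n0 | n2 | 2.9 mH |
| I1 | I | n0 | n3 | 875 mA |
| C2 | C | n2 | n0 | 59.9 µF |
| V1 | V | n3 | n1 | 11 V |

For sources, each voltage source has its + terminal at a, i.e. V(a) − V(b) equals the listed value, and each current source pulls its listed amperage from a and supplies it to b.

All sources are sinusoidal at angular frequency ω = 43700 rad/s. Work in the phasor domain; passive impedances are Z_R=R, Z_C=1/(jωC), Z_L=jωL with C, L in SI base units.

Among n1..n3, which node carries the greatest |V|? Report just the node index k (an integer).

3

MNA unknowns: 3 node voltages V₁..V_3 plus 1 source current (V1)
C1: Y=0.000+0.2115j on G[2,1]
R1: Y=0.0006803+0.000j on G[2,3]
L1: Y=0.000-0.007891j on G[0,2]
I1: z[0]−=0.875, z[3]+=0.875
C2: Y=0.000+2.618j on G[2,0]
V1: row V3−V1=11, i_V1 at 3,1
solve → V1=0.01319-4.437j, V2=0.000-0.3353j, V3=11.01-4.437j
aux → i_V1=0.8675+0.002790j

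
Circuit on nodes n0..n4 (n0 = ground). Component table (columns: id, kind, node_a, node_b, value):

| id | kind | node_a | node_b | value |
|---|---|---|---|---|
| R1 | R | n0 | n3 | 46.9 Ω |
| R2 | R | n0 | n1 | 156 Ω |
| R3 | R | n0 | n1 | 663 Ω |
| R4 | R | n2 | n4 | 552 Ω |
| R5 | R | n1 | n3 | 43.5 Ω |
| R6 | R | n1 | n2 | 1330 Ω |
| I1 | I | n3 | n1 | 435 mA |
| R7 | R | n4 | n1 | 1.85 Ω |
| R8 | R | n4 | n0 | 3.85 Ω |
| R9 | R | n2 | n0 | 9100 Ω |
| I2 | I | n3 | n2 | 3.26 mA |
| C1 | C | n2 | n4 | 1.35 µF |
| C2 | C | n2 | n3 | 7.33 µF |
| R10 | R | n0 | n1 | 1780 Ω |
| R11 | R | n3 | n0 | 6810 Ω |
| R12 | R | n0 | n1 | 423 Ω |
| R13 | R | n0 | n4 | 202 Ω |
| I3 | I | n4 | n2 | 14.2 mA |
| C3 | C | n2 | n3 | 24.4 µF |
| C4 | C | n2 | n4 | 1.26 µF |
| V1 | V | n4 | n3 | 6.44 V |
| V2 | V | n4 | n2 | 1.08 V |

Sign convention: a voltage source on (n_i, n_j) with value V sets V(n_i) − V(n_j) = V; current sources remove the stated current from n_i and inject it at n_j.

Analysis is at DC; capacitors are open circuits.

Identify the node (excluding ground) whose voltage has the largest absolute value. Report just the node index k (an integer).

3

Apply KCL at each of the 4 non-ground nodes and solve the resulting linear system.
Node n1: branches {R2, R3, R5, R6, I1, R7, R10, R12} → V_1 = 0.9370
Node n2: branches {R4, R6, R9, I2, C1, C2, I3, C3, C4, V2} → V_2 = -0.6321
Node n3: branches {R1, R5, I1, I2, C2, R11, C3, V1} → V_3 = -5.992
Node n4: branches {R4, R7, R8, C1, R13, I3, C4, V1, V2} → V_4 = 0.4479
Source currents: i(V1)=0.1503, i(V2)=-0.02067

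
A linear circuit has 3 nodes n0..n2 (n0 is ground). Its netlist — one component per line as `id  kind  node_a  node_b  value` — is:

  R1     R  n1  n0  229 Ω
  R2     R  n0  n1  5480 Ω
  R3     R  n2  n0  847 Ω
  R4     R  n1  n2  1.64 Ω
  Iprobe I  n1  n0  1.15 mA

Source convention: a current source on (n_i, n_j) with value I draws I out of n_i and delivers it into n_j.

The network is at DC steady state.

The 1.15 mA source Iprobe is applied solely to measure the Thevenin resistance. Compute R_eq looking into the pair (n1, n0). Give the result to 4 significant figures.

R_eq = 174.6 Ω

Element admittances at DC:
  Y(R1) = 0.004367 S between n1,n0
  Y(R2) = 0.0001825 S between n0,n1
  Y(R3) = 0.001181 S between n2,n0
  Y(R4) = 0.6098 S between n1,n2
  Iprobe: injects 0.00115 A into n0 (from n1)
Assemble and solve the 2×2 MNA system:
  V(n1)=-0.2008  V(n2)=-0.2004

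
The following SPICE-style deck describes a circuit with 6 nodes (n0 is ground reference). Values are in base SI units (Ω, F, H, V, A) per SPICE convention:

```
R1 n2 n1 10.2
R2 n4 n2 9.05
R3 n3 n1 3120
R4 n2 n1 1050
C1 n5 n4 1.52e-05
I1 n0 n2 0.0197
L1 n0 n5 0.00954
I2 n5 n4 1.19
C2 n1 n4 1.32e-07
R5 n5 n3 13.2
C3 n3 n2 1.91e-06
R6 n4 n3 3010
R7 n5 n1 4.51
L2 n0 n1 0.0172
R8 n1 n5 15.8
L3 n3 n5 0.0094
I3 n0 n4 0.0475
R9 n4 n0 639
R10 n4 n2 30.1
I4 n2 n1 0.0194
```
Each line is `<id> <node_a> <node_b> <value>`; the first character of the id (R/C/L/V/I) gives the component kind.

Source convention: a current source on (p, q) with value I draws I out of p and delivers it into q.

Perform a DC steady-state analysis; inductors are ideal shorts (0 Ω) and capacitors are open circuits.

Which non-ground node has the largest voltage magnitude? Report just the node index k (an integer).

4

Element admittances at DC:
  Y(R1) = 0.09804 S between n2,n1
  Y(R2) = 0.1105 S between n4,n2
  Y(R3) = 0.0003205 S between n3,n1
  Y(R4) = 0.0009524 S between n2,n1
  Y(C1) = 0.000 S between n5,n4
  I1: injects 0.0197 A into n2 (from n0)
  L1: short n0↔n5 (DC inductor)
  I2: injects 1.19 A into n4 (from n5)
  Y(C2) = 0.000 S between n1,n4
  Y(R5) = 0.07576 S between n5,n3
  Y(C3) = 0.000 S between n3,n2
  Y(R6) = 0.0003322 S between n4,n3
  Y(R7) = 0.2217 S between n5,n1
  L2: short n0↔n1 (DC inductor)
  Y(R8) = 0.06329 S between n1,n5
  L3: short n3↔n5 (DC inductor)
  I3: injects 0.0475 A into n4 (from n0)
  Y(R9) = 0.001565 S between n4,n0
  Y(R10) = 0.03322 S between n4,n2
  I4: injects 0.0194 A into n1 (from n2)
Assemble and solve the 8×8 MNA system:
  V(n1)=0.000  V(n2)=12.11  V(n3)=0.000  V(n4)=20.45  V(n5)=0.000
  i(L1)=1.183  i(L2)=-1.218  i(L3)=0.006795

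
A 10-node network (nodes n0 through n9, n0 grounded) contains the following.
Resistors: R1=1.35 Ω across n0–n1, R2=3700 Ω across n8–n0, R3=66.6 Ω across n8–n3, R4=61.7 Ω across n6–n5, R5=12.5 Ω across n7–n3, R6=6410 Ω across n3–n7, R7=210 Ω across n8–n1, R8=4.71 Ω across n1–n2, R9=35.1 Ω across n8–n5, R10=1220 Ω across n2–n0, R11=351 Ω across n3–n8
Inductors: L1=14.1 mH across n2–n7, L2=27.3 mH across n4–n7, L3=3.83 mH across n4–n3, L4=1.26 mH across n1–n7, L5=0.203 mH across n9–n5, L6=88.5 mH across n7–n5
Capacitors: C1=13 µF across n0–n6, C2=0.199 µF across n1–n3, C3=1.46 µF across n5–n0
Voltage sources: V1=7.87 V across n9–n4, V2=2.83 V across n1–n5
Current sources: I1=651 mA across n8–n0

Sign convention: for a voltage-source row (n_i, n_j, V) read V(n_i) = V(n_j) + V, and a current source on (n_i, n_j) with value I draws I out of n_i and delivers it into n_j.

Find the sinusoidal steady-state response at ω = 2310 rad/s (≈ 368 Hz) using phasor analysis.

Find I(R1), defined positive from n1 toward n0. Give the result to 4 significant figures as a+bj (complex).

-0.5993+0.03586j A

Apply KCL at each of the 9 non-ground nodes and solve the resulting linear system.
Node n1: branches {R1, L4, C2, R7, R8, V2} → V_1 = -0.8090+0.04841j
Node n2: branches {L1, R8, R10} → V_2 = -1.001+0.2079j
Node n3: branches {L3, R3, R5, C2, R6, R11} → V_3 = -8.099+2.946j
Node n4: branches {L2, L3, V1} → V_4 = -11.27+0.1848j
Node n5: branches {R4, L5, L6, C3, R9, V2} → V_5 = -3.639+0.04841j
Node n6: branches {C1, R4} → V_6 = -0.8006+1.532j
Node n7: branches {L1, L2, L4, R5, L6, R6} → V_7 = -2.110-1.149j
Node n8: branches {R2, R3, R7, R9, R11, I1} → V_8 = -17.58+1.056j
Node n9: branches {L5, V1} → V_9 = -3.403+0.1848j
Source currents: i(V1)=-0.2910+0.5040j, i(V2)=0.06583+0.4464j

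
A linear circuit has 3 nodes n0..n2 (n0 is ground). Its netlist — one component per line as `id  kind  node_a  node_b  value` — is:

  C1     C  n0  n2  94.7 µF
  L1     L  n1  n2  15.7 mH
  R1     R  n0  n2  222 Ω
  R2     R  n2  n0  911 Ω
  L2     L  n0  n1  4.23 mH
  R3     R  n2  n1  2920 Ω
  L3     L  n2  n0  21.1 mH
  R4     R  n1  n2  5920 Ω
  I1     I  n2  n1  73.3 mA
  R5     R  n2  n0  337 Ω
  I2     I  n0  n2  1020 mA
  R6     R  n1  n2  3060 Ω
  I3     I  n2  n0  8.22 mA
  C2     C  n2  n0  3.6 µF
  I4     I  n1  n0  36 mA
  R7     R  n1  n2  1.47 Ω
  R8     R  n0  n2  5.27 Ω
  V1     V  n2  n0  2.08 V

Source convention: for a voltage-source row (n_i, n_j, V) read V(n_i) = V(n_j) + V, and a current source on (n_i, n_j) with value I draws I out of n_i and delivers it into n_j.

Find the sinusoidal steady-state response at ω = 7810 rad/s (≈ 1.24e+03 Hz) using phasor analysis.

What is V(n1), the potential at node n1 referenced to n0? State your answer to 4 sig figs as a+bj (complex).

2.129+0.09523j V

Element admittances at ω=7810 rad/s:
  Y(C1) = 0.000+0.7396j S between n0,n2
  Y(L1) = 0.000-0.008155j S between n1,n2
  Y(R1) = 0.004505+0.000j S between n0,n2
  Y(R2) = 0.001098+0.000j S between n2,n0
  Y(L2) = 0.000-0.03027j S between n0,n1
  Y(R3) = 0.0003425+0.000j S between n2,n1
  Y(L3) = 0.000-0.006068j S between n2,n0
  Y(R4) = 0.0001689+0.000j S between n1,n2
  I1: injects 0.0733 A into n1 (from n2)
  Y(R5) = 0.002967+0.000j S between n2,n0
  I2: injects 1.02 A into n2 (from n0)
  Y(R6) = 0.0003268+0.000j S between n1,n2
  I3: injects 0.00822 A into n0 (from n2)
  Y(C2) = 0.000+0.02812j S between n2,n0
  I4: injects 0.036 A into n0 (from n1)
  Y(R7) = 0.6803+0.000j S between n1,n2
  Y(R8) = 0.1898+0.000j S between n0,n2
  V1: constraint V(n2)−V(n0) = 2.08
Assemble and solve the 3×3 MNA system:
  V(n1)=2.129+0.09523j  V(n2)=2.080+0.000j
  i(V1)=0.5604-1.520j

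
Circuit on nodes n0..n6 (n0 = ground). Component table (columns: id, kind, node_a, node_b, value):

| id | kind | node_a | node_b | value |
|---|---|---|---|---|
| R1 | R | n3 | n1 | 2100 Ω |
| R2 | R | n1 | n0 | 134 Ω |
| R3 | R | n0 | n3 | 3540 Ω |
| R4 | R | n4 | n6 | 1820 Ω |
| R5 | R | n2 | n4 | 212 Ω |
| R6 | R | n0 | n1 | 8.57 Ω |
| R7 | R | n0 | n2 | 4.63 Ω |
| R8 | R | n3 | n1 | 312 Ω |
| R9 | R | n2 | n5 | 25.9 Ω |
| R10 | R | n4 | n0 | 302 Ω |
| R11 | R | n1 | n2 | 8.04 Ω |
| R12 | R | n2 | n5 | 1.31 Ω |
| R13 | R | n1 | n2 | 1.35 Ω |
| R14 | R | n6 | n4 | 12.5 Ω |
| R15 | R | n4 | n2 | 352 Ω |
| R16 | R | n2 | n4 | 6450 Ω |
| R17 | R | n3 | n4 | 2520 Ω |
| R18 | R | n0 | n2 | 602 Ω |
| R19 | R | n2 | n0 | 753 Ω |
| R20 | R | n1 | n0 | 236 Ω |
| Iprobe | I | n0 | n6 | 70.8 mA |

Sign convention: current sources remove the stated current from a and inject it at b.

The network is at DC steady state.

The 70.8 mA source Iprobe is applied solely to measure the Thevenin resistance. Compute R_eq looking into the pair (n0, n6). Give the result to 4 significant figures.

Apply KCL at each of the 6 non-ground nodes and solve the resulting linear system.
Node n1: branches {R1, R2, R6, R8, R11, R13, R20} → V_1 = 0.1321
Node n2: branches {R5, R7, R9, R11, R12, R13, R15, R16, R18, R19} → V_2 = 0.1494
Node n3: branches {R1, R3, R8, R17} → V_3 = 0.6870
Node n4: branches {R4, R5, R10, R14, R15, R16, R17} → V_4 = 6.324
Node n5: branches {R9, R12} → V_5 = 0.1494
Node n6: branches {R4, R14, Iprobe} → V_6 = 7.203

R_eq = 101.7 Ω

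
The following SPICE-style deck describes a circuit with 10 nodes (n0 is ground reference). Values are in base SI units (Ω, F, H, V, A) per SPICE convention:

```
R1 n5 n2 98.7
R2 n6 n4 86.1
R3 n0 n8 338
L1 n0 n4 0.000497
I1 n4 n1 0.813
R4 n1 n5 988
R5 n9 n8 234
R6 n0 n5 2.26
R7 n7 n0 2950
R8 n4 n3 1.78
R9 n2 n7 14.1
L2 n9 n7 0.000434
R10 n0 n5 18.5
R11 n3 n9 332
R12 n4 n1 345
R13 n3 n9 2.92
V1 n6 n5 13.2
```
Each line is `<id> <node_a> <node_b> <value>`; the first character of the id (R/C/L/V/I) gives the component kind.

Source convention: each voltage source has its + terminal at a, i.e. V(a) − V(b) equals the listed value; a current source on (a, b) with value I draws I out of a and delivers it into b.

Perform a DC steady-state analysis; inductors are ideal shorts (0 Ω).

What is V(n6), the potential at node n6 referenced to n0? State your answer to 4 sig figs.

Apply KCL at each of the 9 non-ground nodes and solve the resulting linear system.
Node n1: branches {I1, R4, R12} → V_1 = 207.9
Node n2: branches {R1, R9} → V_2 = 0.01760
Node n3: branches {R8, R11, R13} → V_3 = 0.001657
Node n4: branches {R2, L1, I1, R8, R12} → V_4 = 0.000
Node n5: branches {R1, R4, R6, R10, V1} → V_5 = 0.1104
Node n6: branches {R2, V1} → V_6 = 13.31
Node n7: branches {R7, R9, L2} → V_7 = 0.004351
Node n8: branches {R3, R5} → V_8 = 0.002571
Node n9: branches {R5, L2, R11, R13} → V_9 = 0.004351
Source currents: i(L1)=0.05481, i(L2)=-0.0009384, i(V1)=-0.1546

13.31 V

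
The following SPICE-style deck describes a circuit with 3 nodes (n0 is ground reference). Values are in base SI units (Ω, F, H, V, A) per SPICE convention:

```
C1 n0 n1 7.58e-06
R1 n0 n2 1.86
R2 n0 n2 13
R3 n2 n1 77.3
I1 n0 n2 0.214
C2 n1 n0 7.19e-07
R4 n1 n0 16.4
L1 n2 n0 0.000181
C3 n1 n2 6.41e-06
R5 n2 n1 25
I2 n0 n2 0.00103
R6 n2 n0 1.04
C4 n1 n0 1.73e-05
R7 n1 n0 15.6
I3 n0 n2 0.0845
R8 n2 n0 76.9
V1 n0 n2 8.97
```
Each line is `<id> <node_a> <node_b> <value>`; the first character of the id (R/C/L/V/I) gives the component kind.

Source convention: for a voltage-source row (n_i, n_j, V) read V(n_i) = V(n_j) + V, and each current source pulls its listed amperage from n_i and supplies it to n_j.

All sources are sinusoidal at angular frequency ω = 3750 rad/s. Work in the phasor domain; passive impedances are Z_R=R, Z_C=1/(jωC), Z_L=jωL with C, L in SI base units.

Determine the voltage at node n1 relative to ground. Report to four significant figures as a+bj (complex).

MNA unknowns: 2 node voltages V₁..V_2 plus 1 source current (V1)
C1: Y=0.000+0.02843j on G[0,1]
R1: Y=0.5376+0.000j on G[0,2]
R2: Y=0.07692+0.000j on G[0,2]
R3: Y=0.01294+0.000j on G[2,1]
I1: z[0]−=0.214, z[2]+=0.214
C2: Y=0.000+0.002696j on G[1,0]
R4: Y=0.06098+0.000j on G[1,0]
L1: Y=0.000-1.473j on G[2,0]
C3: Y=0.000+0.02404j on G[1,2]
R5: Y=0.04000+0.000j on G[2,1]
I2: z[0]−=0.00103, z[2]+=0.00103
R6: Y=0.9615+0.000j on G[2,0]
C4: Y=0.000+0.06488j on G[1,0]
R7: Y=0.06410+0.000j on G[1,0]
I3: z[0]−=0.0845, z[2]+=0.0845
R8: Y=0.01300+0.000j on G[2,0]
V1: row V0−V2=8.97, i_V1 at 0,2
solve → V1=-2.395+0.4038j, V2=-8.970+0.000j
aux → i_V1=-14.89+13.04j

-2.395+0.4038j V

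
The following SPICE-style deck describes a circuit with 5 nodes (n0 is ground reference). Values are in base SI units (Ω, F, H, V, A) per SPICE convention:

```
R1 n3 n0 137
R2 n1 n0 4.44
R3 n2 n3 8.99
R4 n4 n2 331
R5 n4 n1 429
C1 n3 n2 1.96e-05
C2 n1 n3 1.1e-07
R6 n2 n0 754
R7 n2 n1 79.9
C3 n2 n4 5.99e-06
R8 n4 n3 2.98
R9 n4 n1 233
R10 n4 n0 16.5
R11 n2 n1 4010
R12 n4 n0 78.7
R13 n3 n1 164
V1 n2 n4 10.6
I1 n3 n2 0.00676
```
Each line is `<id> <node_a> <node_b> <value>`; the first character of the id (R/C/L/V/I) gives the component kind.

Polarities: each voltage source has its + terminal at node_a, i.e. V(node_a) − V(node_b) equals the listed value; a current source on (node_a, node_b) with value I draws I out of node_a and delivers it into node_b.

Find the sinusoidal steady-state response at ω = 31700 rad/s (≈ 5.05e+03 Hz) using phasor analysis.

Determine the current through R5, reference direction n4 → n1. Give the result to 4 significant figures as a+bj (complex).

-0.006098-0.001675j A

Element admittances at ω=31700 rad/s:
  Y(R1) = 0.007299+0.000j S between n3,n0
  Y(R2) = 0.2252+0.000j S between n1,n0
  Y(R3) = 0.1112+0.000j S between n2,n3
  Y(R4) = 0.003021+0.000j S between n4,n2
  Y(R5) = 0.002331+0.000j S between n4,n1
  Y(C1) = 0.000+0.6213j S between n3,n2
  Y(C2) = 0.000+0.003487j S between n1,n3
  Y(R6) = 0.001326+0.000j S between n2,n0
  Y(R7) = 0.01252+0.000j S between n2,n1
  Y(C3) = 0.000+0.1899j S between n2,n4
  Y(R8) = 0.3356+0.000j S between n4,n3
  Y(R9) = 0.004292+0.000j S between n4,n1
  Y(R10) = 0.06061+0.000j S between n4,n0
  Y(R11) = 0.0002494+0.000j S between n2,n1
  Y(R12) = 0.01271+0.000j S between n4,n0
  Y(R13) = 0.006098+0.000j S between n3,n1
  V1: constraint V(n2)−V(n4) = 10.6
  I1: injects 0.00676 A into n2 (from n3)
Assemble and solve the 5×5 MNA system:
  V(n1)=0.4674+0.1014j  V(n2)=8.451-0.6172j  V(n3)=5.622+3.183j  V(n4)=-2.149-0.6172j
  i(V1)=-2.814-3.338j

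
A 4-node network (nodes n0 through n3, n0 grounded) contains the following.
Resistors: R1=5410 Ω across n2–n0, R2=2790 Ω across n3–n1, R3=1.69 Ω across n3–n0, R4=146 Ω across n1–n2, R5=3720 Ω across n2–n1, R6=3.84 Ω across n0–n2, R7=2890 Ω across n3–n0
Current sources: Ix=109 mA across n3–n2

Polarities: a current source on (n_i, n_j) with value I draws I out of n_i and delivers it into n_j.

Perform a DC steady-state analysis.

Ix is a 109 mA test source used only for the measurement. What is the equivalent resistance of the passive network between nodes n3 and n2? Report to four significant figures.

MNA unknowns: 3 node voltages V₁..V_3
R1: Y=0.0001848 on G[2,0]
R2: Y=0.0003584 on G[3,1]
R3: Y=0.5917 on G[3,0]
R4: Y=0.006849 on G[1,2]
R5: Y=0.0002688 on G[2,1]
R6: Y=0.2604 on G[0,2]
R7: Y=0.0003460 on G[3,0]
Ix: z[3]−=0.109, z[2]+=0.109
solve → V1=0.3887, V2=0.4175, V3=-0.1838

R_eq = 5.516 Ω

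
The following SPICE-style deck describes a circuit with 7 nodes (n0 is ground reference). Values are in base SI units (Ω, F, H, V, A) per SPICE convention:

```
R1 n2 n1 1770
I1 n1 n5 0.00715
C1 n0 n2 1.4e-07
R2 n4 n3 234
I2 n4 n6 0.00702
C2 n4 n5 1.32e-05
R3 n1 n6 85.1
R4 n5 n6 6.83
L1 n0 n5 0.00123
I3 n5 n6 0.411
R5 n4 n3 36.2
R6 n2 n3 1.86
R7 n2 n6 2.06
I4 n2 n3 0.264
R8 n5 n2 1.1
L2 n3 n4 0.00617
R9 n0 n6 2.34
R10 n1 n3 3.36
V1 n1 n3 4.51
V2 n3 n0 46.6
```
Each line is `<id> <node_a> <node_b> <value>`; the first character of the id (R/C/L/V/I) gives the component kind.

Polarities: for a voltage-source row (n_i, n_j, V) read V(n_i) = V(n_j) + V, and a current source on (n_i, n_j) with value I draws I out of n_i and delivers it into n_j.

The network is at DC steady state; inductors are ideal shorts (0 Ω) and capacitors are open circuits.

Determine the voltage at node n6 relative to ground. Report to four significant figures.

7.642 V

MNA unknowns: 6 node voltages V₁..V_6 plus 4 source currents (L1, L2, V1, V2)
R1: Y=0.0005650 on G[2,1]
I1: z[1]−=0.00715, z[5]+=0.00715
C1: Y=0.000 on G[0,2]
R2: Y=0.004274 on G[4,3]
I2: z[4]−=0.00702, z[6]+=0.00702
C2: Y=0.000 on G[4,5]
R3: Y=0.01175 on G[1,6]
R4: Y=0.1464 on G[5,6]
L1: row V0−V5=0, i_L1 at 0,5
I3: z[5]−=0.411, z[6]+=0.411
R5: Y=0.02762 on G[4,3]
R6: Y=0.5376 on G[2,3]
R7: Y=0.4854 on G[2,6]
I4: z[2]−=0.264, z[3]+=0.264
R8: Y=0.9091 on G[5,2]
L2: row V3−V4=0, i_L2 at 3,4
R9: Y=0.4274 on G[0,6]
R10: Y=0.2976 on G[1,3]
V1: row V1−V3=4.51, i_V1 at 1,3
V2: row V3−V0=46.6, i_V2 at 3,0
solve → V1=51.11, V2=14.76, V3=46.60, V4=46.60, V5=0.000, V6=7.642
aux → i_L1=-14.13, i_L2=0.007020, i_V1=-1.881, i_V2=-17.40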